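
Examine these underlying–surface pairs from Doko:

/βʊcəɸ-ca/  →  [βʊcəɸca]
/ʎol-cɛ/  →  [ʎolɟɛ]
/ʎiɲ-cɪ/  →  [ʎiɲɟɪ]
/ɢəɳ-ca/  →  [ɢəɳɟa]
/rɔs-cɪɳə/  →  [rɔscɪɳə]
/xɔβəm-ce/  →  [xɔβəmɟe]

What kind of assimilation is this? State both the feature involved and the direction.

Underlying /c/ is realised as [ɟ] next to /l/; /l/ itself does not change.
The change voiceless → voiced matches the voicing of the preceding /l/, identifying this as voicing assimilation.
Place and manner are unchanged, so the assimilation is partial, not total.
Checking the remaining alternations: /c/ → [ɟ] after /ɲ/ (voiceless → voiced, matching voiced); /c/ → [ɟ] after /ɳ/ (voiceless → voiced, matching voiced); /c/ → [ɟ] after /m/ (voiceless → voiced, matching voiced) — only voicing changes, and always toward the preceding segment.
No alternation appears in [βʊcəɸca], [rɔscɪɳə]: there the adjacent consonants already agree in voicing (/c/ and /ɸ/ are both voiceless; /c/ and /s/ are both voiceless), so these forms are consistent with the same rule.
Since the segment that changes follows the conditioning segment, the assimilation is progressive.

progressive voicing assimilation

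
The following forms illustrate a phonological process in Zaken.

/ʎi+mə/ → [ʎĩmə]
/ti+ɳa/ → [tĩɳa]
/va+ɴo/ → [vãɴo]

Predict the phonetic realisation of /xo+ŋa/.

[xõŋa]

The data show regressive nasality assimilation (vowel nasalisation): /i/ → [ĩ] before /m/; /i/ → [ĩ] before /ɳ/; /a/ → [ã] before /ɴ/ — a vowel is nasalised by an immediately following nasal consonant.
/o/ sits next to the nasal /ŋ/ and is therefore nasalised to [õ].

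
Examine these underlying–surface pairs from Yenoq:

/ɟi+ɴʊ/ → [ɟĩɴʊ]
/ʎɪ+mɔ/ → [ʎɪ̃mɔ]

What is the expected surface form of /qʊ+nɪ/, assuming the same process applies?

The data show regressive nasality assimilation (vowel nasalisation): /i/ → [ĩ] before /ɴ/; /ɪ/ → [ɪ̃] before /m/ — a vowel is nasalised by an immediately following nasal consonant.
The vowel /ʊ/ is adjacent to the following nasal /n/, so it acquires [+nasal] and surfaces as [ʊ̃].

[qʊ̃nɪ]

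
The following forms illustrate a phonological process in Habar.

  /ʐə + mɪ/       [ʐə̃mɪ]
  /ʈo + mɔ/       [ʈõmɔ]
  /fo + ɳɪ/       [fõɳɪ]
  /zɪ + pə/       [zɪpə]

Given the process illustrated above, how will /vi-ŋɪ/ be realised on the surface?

The data show regressive nasality assimilation (vowel nasalisation): /ə/ → [ə̃] before /m/; /o/ → [õ] before /m/; /o/ → [õ] before /ɳ/ — a vowel is nasalised by an immediately following nasal consonant.
No change occurs in [zɪpə] because the vowel at the boundary is adjacent to an oral consonant, not a nasal (/ɪ/ next to /p/).
The vowel /i/ is adjacent to the following nasal /ŋ/, so it acquires [+nasal] and surfaces as [ĩ].

[vĩŋɪ]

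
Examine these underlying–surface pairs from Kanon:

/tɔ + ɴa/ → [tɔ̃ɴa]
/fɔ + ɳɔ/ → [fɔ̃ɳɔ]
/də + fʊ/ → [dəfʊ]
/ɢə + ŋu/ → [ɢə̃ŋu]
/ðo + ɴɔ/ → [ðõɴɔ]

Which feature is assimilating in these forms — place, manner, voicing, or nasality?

The vowel /ɔ/ surfaces as nasalised [ɔ̃] next to the following nasal /ɴ/ — it has acquired the [+nasal] feature of its neighbour.
Likewise in the remaining data: /ɔ/ → [ɔ̃] before /ɳ/; /ə/ → [ə̃] before /ŋ/; /o/ → [õ] before /ɴ/ — each time a vowel is nasalised next to a following nasal.
No change occurs in [dəfʊ] because the vowel at the boundary is adjacent to an oral consonant, not a nasal (/ə/ next to /f/).

nasality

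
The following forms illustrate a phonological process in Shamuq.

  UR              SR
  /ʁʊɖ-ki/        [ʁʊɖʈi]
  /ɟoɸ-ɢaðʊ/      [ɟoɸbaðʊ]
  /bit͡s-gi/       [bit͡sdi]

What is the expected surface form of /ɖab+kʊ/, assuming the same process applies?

The data show progressive place assimilation: /k/ → [ʈ] after /ɖ/; /ɢ/ → [b] after /ɸ/; /g/ → [d] after /t͡s/. In each pair only place changes, matching the preceding consonant, while manner and voice stay constant.
The rule targets /k/ (voiceless velar stop), which sits after the trigger /b/ (bilabial).
The voiceless bilabial stop is [p], so /k/ → [p].

[ɖabpʊ]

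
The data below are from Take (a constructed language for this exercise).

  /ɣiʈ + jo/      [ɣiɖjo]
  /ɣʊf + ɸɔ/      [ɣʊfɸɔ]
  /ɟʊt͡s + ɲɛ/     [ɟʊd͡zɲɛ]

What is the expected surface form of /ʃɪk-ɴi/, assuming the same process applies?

[ʃɪgɴi]

The data show regressive voicing assimilation: /ʈ/ → [ɖ] before /j/; /t͡s/ → [d͡z] before /ɲ/. In each pair only voicing changes, matching the following consonant, while place and manner stay constant.
No alternation appears in [ɣʊfɸɔ]: there the adjacent consonants already agree in voicing (/f/ and /ɸ/ are both voiceless), so this form is consistent with the same rule.
/k/ is a voiceless velar stop. The following trigger /ɴ/ is voiced, so /k/ must become voiced as well.
The voiced velar stop is [g], so /k/ → [g].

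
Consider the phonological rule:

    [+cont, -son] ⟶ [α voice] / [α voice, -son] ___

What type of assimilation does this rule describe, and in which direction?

progressive voicing assimilation

The shared variable α links the value of [voice] on the target to the same value on the neighbouring segment, so voicing is the feature that assimilates.
Since the environment is written before the underscore, the trigger precedes the target; the direction is progressive.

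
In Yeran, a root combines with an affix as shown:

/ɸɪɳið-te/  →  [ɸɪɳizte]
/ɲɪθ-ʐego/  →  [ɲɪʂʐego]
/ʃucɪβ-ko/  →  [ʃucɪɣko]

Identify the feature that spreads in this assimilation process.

The segment that alternates is /ð/, which surfaces as [z] when adjacent to /t/.
/ð/ is dental while /t/ is alveolar; the output [z] is alveolar, matching the trigger — so the feature that spreads is place.
The same holds elsewhere in the data: /θ/ → [ʂ] before /ʐ/ (dental → retroflex, matching retroflex); /β/ → [ɣ] before /k/ (bilabial → velar, matching velar) — only place changes, and always toward the following segment.

place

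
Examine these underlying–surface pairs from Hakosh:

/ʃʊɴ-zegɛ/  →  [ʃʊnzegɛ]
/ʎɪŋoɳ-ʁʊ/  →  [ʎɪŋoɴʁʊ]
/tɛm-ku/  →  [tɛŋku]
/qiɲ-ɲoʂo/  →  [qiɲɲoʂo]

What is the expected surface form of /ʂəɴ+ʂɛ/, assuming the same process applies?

The data show regressive place assimilation: /ɴ/ → [n] before /z/; /ɳ/ → [ɴ] before /ʁ/; /m/ → [ŋ] before /k/. In each pair only place changes, matching the following consonant, while manner and voice stay constant.
No alternation appears in [qiɲɲoʂo]: there the adjacent consonants already agree in place (/ɲ/ and /ɲ/ are both palatal), so this form is consistent with the same rule.
/ɴ/ is a voiced uvular nasal. The following trigger /ʂ/ is retroflex, so /ɴ/ must become retroflex as well.
Changing only its place to retroflex gives [ɳ] — the voiced retroflex nasal.

[ʂəɳʂɛ]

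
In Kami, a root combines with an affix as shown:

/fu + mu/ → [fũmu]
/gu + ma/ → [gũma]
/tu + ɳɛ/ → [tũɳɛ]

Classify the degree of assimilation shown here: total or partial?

partial assimilation

The vowel /u/ surfaces as nasalised [ũ] next to the following nasal /m/ — it has acquired the [+nasal] feature of its neighbour.
Likewise in the remaining data: /u/ → [ũ] before /ɳ/ — each time a vowel is nasalised next to a following nasal.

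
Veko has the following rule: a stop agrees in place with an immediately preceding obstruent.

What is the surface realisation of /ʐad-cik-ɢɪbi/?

[ʐadtikgɪbi]

The rule targets /c/ (voiceless palatal stop), which sits after the trigger /d/ (alveolar).
A voiceless alveolar stop is [t], so the surface segment is [t].
At the second juncture, /ɢ/ likewise becomes [g] adjacent to /k/.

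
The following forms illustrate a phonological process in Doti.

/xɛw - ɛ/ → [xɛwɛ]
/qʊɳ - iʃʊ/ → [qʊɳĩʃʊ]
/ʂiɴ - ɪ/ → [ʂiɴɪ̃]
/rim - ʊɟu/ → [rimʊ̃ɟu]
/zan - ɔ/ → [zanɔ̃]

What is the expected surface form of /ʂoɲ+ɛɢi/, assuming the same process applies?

The data show progressive nasality assimilation (vowel nasalisation): /i/ → [ĩ] after /ɳ/; /ɪ/ → [ɪ̃] after /ɴ/; /ʊ/ → [ʊ̃] after /m/; /ɔ/ → [ɔ̃] after /n/ — a vowel is nasalised by an immediately preceding nasal consonant.
No change occurs in [xɛwɛ] because the vowel at the boundary is adjacent to an oral consonant, not a nasal (/ɛ/ next to /w/).
The vowel /ɛ/ is adjacent to the preceding nasal /ɲ/, so it acquires [+nasal] and surfaces as [ɛ̃].

[ʂoɲɛ̃ɢi]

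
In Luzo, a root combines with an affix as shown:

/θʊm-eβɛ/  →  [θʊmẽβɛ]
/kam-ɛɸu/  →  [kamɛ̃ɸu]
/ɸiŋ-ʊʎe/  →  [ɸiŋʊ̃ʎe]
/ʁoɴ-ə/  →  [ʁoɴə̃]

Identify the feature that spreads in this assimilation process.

nasality

The vowel /e/ surfaces as nasalised [ẽ] next to the preceding nasal /m/ — it has acquired the [+nasal] feature of its neighbour.
The other forms show the same pattern: /ɛ/ → [ɛ̃] after /m/; /ʊ/ → [ʊ̃] after /ŋ/; /ə/ → [ə̃] after /ɴ/ — each time a vowel is nasalised next to a preceding nasal.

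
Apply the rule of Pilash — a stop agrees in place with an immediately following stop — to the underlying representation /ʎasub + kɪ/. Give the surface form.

The rule targets /b/ (voiced bilabial stop), which sits before the trigger /k/ (velar).
Changing only its place to velar gives [g] — the voiced velar stop.

[ʎasugkɪ]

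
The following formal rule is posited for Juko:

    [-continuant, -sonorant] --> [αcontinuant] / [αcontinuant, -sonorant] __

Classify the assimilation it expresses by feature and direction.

The rule copies [continuant] (continuancy) from the environment onto the target stops; since [±continuant] encodes the stop/fricative manner contrast, the assimilating dimension is manner.
Since the environment is written before the underscore, the trigger precedes the target; the direction is progressive.

progressive manner assimilation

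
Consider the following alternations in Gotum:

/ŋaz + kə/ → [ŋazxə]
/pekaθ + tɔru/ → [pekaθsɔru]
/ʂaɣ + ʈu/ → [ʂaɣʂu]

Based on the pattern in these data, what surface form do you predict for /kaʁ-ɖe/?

[kaʁʐe]

The data show progressive manner assimilation: /k/ → [x] after /z/; /t/ → [s] after /θ/; /ʈ/ → [ʂ] after /ɣ/. In each pair only manner changes, matching the preceding consonant, while place and voice stay constant.
/ɖ/ is a voiced retroflex stop. The preceding trigger /ʁ/ is a fricative, so /ɖ/ must become a fricative as well.
Changing only its manner to fricative gives [ʐ] — the voiced retroflex fricative.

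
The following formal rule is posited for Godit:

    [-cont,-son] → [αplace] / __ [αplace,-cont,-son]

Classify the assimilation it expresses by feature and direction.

regressive place assimilation

The shared variable α links the value of the place features (abbreviated [place]) on the target to the same value on the neighbouring segment, so place is the feature that assimilates.
Since the environment is written after the underscore, the trigger follows the target; the direction is regressive.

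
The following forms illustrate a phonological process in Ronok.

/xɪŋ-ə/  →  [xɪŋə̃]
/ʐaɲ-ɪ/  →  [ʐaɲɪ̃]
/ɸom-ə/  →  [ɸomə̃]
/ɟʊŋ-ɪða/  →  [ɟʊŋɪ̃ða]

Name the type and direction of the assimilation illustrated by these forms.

progressive nasality assimilation (vowel nasalisation)

The vowel /ə/ surfaces as nasalised [ə̃] next to the preceding nasal /ŋ/ — it has acquired the [+nasal] feature of its neighbour.
Likewise in the remaining data: /ɪ/ → [ɪ̃] after /ɲ/; /ə/ → [ə̃] after /m/; /ɪ/ → [ɪ̃] after /ŋ/ — each time a vowel is nasalised next to a preceding nasal.
Because the conditioning nasal is to the left of the vowel that changes, the process is progressive (perseverative).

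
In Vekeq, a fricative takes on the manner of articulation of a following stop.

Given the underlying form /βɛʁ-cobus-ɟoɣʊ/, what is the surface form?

[βɛɢcobutɟoɣʊ]

The rule targets /ʁ/ (voiced uvular fricative), which sits before the trigger /c/ (stop).
Changing only its manner to stop gives [ɢ] — the voiced uvular stop.
At the second juncture, /s/ likewise becomes [t] adjacent to /ɟ/.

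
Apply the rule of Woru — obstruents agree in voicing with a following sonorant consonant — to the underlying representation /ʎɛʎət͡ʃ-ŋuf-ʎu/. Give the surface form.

[ʎɛʎəd͡ʒŋuvʎu]

/t͡ʃ/ is a voiceless postalveolar affricate. The following trigger /ŋ/ is voiced, so /t͡ʃ/ must become voiced as well.
The voiced postalveolar affricate is [d͡ʒ], so /t͡ʃ/ → [d͡ʒ].
The same rule applies at the second boundary: /f/ → [v] next to /ʎ/.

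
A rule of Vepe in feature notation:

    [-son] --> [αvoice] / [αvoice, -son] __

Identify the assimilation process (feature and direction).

progressive voicing assimilation

The rule copies [voice] from the environment onto the target, so the assimilating feature is voicing.
Since the environment is written before the underscore, the trigger precedes the target; the direction is progressive.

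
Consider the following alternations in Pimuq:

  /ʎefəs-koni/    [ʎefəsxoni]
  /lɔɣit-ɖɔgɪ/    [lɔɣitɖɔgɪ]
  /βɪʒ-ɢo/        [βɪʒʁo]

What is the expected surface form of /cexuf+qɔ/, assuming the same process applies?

[cexufχɔ]

The data show progressive manner assimilation: /k/ → [x] after /s/; /ɢ/ → [ʁ] after /ʒ/. In each pair only manner changes, matching the preceding consonant, while place and voice stay constant.
Nothing changes in [lɔɣitɖɔgɪ]: there the adjacent consonants already agree in manner (/ɖ/ and /t/ are both stops), so this form is consistent with the same rule.
/q/ is a voiceless uvular stop. The preceding trigger /f/ is a fricative, so /q/ must become a fricative as well.
A voiceless uvular fricative is [χ], so the surface segment is [χ].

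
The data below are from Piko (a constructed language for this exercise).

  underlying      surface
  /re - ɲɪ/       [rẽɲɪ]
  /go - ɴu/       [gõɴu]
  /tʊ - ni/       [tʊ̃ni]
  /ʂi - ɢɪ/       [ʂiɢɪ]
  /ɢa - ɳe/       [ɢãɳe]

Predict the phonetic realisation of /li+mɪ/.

[lĩmɪ]

The data show regressive nasality assimilation (vowel nasalisation): /e/ → [ẽ] before /ɲ/; /o/ → [õ] before /ɴ/; /ʊ/ → [ʊ̃] before /n/; /a/ → [ã] before /ɳ/ — a vowel is nasalised by an immediately following nasal consonant.
No change occurs in [ʂiɢɪ] because the vowel at the boundary is adjacent to an oral consonant, not a nasal (/i/ next to /ɢ/).
The vowel /i/ is adjacent to the following nasal /m/, so it acquires [+nasal] and surfaces as [ĩ].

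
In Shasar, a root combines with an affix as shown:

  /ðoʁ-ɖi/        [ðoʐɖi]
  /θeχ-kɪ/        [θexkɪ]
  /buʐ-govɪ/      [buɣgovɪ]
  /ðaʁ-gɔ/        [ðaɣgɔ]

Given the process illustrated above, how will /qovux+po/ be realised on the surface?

[qovuɸpo]

The data show regressive place assimilation: /ʁ/ → [ʐ] before /ɖ/; /χ/ → [x] before /k/; /ʐ/ → [ɣ] before /g/; /ʁ/ → [ɣ] before /g/. In each pair only place changes, matching the following consonant, while manner and voice stay constant.
The rule targets /x/ (voiceless velar fricative), which sits before the trigger /p/ (bilabial).
Changing only its place to bilabial gives [ɸ] — the voiceless bilabial fricative.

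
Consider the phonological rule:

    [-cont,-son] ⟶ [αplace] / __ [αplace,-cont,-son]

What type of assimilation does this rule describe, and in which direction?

regressive place assimilation

The rule copies the place features (abbreviated [place]) from the environment onto the target, so the assimilating feature is place.
Since the environment is written after the underscore, the trigger follows the target; the direction is regressive.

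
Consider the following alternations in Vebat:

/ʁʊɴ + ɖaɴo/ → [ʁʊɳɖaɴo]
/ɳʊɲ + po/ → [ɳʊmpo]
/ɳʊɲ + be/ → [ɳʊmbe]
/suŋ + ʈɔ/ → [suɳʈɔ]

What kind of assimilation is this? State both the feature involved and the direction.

The segment that alternates is /ɴ/, which surfaces as [ɳ] when adjacent to /ɖ/.
The change uvular → retroflex matches the place of the following /ɖ/, identifying this as place assimilation.
Manner and voice are unchanged, so the assimilation is partial, not total.
The same holds elsewhere in the data: /ɲ/ → [m] before /p/ (palatal → bilabial, matching bilabial); /ɲ/ → [m] before /b/ (palatal → bilabial, matching bilabial); /ŋ/ → [ɳ] before /ʈ/ (velar → retroflex, matching retroflex) — only place changes, and always toward the following segment.
The trigger is the following segment, so the direction is regressive (anticipatory).

regressive place assimilation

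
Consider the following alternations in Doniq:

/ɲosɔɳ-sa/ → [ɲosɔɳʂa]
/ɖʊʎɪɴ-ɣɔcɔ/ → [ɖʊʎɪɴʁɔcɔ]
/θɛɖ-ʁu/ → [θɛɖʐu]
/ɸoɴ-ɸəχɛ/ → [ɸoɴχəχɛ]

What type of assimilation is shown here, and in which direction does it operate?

progressive place assimilation

Underlying /s/ is realised as [ʂ] next to /ɳ/; /ɳ/ itself does not change.
The change alveolar → retroflex matches the place of the preceding /ɳ/, identifying this as place assimilation.
Manner and voice are unchanged, so the assimilation is partial, not total.
The other alternating forms pattern the same way: /ɣ/ → [ʁ] after /ɴ/ (velar → uvular, matching uvular); /ʁ/ → [ʐ] after /ɖ/ (uvular → retroflex, matching retroflex); /ɸ/ → [χ] after /ɴ/ (bilabial → uvular, matching uvular) — only place changes, and always toward the preceding segment.
The trigger is the preceding segment, so the direction is progressive (perseverative).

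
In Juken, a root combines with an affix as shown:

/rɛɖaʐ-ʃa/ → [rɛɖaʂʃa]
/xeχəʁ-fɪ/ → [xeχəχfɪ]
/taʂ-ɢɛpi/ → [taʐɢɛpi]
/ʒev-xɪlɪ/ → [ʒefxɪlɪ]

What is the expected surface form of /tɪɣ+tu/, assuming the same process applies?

[tɪxtu]

The data show regressive voicing assimilation: /ʐ/ → [ʂ] before /ʃ/; /ʁ/ → [χ] before /f/; /ʂ/ → [ʐ] before /ɢ/; /v/ → [f] before /x/. In each pair only voicing changes, matching the following consonant, while place and manner stay constant.
/ɣ/ is a voiced velar fricative. The following trigger /t/ is voiceless, so /ɣ/ must become voiceless as well.
The voiceless velar fricative is [x], so /ɣ/ → [x].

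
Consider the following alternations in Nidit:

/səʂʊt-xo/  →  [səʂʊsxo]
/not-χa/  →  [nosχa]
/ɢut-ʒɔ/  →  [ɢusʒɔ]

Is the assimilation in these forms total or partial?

partial assimilation

Comparing underlying and surface forms, /t/ → [s] is the alternation; the neighbouring /x/ is constant.
The change stop → fricative matches the manner of the following /x/, identifying this as manner assimilation.
Place and voice are unchanged, so the assimilation is partial, not total.
The same holds elsewhere in the data: /t/ → [s] before /χ/ (stop → fricative, matching a fricative); /t/ → [s] before /ʒ/ (stop → fricative, matching a fricative) — only manner changes, and always toward the following segment.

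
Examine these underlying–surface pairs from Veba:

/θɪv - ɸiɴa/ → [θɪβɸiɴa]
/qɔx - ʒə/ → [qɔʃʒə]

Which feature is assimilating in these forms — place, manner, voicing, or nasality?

place

Comparing underlying and surface forms, /v/ → [β] is the alternation; the neighbouring /ɸ/ is constant.
The change labiodental → bilabial matches the place of the following /ɸ/, identifying this as place assimilation.
The same holds elsewhere in the data: /x/ → [ʃ] before /ʒ/ (velar → postalveolar, matching postalveolar) — only place changes, and always toward the following segment.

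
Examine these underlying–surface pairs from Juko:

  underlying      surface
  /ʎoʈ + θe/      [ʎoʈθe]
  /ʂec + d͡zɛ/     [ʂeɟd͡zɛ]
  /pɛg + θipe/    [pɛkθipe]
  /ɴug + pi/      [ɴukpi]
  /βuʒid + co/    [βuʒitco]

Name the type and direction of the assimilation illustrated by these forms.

Comparing underlying and surface forms, /c/ → [ɟ] is the alternation; the neighbouring /d͡z/ is constant.
/c/ is voiceless while /d͡z/ is voiced; the output [ɟ] is voiced, matching the trigger — so the feature that spreads is voicing.
Place and manner are unchanged, so the assimilation is partial, not total.
Checking the remaining alternations: /g/ → [k] before /θ/ (voiced → voiceless, matching voiceless); /g/ → [k] before /p/ (voiced → voiceless, matching voiceless); /d/ → [t] before /c/ (voiced → voiceless, matching voiceless) — only voicing changes, and always toward the following segment.
No alternation appears in [ʎoʈθe]: there the adjacent consonants already agree in voicing (/ʈ/ and /θ/ are both voiceless), so this form is consistent with the same rule.
The trigger is the following segment, so the direction is regressive (anticipatory).

regressive voicing assimilation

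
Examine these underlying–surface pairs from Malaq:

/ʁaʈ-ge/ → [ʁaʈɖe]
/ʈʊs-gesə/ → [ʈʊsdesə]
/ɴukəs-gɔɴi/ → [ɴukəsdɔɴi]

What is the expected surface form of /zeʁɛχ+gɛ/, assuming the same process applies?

The data show progressive place assimilation: /g/ → [ɖ] after /ʈ/; /g/ → [d] after /s/. In each pair only place changes, matching the preceding consonant, while manner and voice stay constant.
/g/ is a voiced velar stop. The preceding trigger /χ/ is uvular, so /g/ must become uvular as well.
The voiced uvular stop is [ɢ], so /g/ → [ɢ].

[zeʁɛχɢɛ]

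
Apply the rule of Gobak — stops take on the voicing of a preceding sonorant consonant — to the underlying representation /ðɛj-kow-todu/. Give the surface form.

/k/ is a voiceless velar stop. The preceding trigger /j/ is voiced, so /k/ must become voiced as well.
The voiced velar stop is [g], so /k/ → [g].
The same rule applies at the second boundary: /t/ → [d] next to /w/.

[ðɛjgowdodu]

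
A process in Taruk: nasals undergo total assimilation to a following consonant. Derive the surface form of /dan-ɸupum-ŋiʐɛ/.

[daɸɸupuŋŋiʐɛ]

/n/ is the segment targeted by the rule; it sits immediately before /ɸ/, so it assimilates completely and surfaces as [ɸ].
The same rule applies at the second boundary: /m/ → [ŋ] next to /ŋ/.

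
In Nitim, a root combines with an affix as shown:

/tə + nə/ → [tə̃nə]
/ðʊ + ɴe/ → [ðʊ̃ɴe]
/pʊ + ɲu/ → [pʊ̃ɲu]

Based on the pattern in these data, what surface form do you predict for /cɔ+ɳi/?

The data show regressive nasality assimilation (vowel nasalisation): /ə/ → [ə̃] before /n/; /ʊ/ → [ʊ̃] before /ɴ/; /ʊ/ → [ʊ̃] before /ɲ/ — a vowel is nasalised by an immediately following nasal consonant.
/ɔ/ sits next to the nasal /ɳ/ and is therefore nasalised to [ɔ̃].

[cɔ̃ɳi]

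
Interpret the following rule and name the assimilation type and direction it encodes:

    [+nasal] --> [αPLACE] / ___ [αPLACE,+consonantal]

The rule copies the place features (abbreviated [PLACE]) from the environment onto the target, so the assimilating feature is place.
Since the environment is written after the underscore, the trigger follows the target; the direction is regressive.

regressive place assimilation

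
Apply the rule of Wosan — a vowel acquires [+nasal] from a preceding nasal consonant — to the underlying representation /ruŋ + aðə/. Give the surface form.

The vowel /a/ is adjacent to the preceding nasal /ŋ/, so it acquires [+nasal] and surfaces as [ã].

[ruŋãðə]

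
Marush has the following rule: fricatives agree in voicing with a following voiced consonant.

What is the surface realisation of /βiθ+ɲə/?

[βiðɲə]

/θ/ is a voiceless dental fricative. The following trigger /ɲ/ is voiced, so /θ/ must become voiced as well.
Changing only its voicing to voiced gives [ð] — the voiced dental fricative.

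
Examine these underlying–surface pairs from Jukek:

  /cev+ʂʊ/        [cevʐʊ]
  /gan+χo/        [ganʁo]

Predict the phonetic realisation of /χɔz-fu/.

[χɔzvu]

The data show progressive voicing assimilation: /ʂ/ → [ʐ] after /v/; /χ/ → [ʁ] after /n/. In each pair only voicing changes, matching the preceding consonant, while place and manner stay constant.
The rule targets /f/ (voiceless labiodental fricative), which sits after the trigger /z/ (voiced).
A voiced labiodental fricative is [v], so the surface segment is [v].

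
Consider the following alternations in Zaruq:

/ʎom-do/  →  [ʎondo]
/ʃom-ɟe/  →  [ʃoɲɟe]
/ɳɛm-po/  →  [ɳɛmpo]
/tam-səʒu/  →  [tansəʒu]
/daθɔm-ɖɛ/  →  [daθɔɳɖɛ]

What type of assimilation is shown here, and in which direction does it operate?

regressive place assimilation

Underlying /m/ is realised as [n] next to /d/; /d/ itself does not change.
/m/ is bilabial while /d/ is alveolar; the output [n] is alveolar, matching the trigger — so the feature that spreads is place.
Manner and voice are unchanged, so the assimilation is partial, not total.
The other alternating forms pattern the same way: /m/ → [ɲ] before /ɟ/ (bilabial → palatal, matching palatal); /m/ → [n] before /s/ (bilabial → alveolar, matching alveolar); /m/ → [ɳ] before /ɖ/ (bilabial → retroflex, matching retroflex) — only place changes, and always toward the following segment.
Nothing changes in [ɳɛmpo]: there the adjacent consonants already agree in place (/m/ and /p/ are both bilabial), so this form is consistent with the same rule.
The trigger is the following segment, so the direction is regressive (anticipatory).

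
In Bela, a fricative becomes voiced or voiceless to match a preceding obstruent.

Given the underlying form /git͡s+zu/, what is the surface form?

/z/ is a voiced alveolar fricative. The preceding trigger /t͡s/ is voiceless, so /z/ must become voiceless as well.
The voiceless alveolar fricative is [s], so /z/ → [s].

[git͡ssu]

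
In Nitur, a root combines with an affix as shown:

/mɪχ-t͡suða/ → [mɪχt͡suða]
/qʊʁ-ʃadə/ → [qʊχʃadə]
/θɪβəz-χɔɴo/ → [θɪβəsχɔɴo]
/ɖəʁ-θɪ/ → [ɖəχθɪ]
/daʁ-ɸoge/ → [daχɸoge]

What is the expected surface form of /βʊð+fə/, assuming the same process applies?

[βʊθfə]

The data show regressive voicing assimilation: /ʁ/ → [χ] before /ʃ/; /z/ → [s] before /χ/; /ʁ/ → [χ] before /θ/; /ʁ/ → [χ] before /ɸ/. In each pair only voicing changes, matching the following consonant, while place and manner stay constant.
No alternation appears in [mɪχt͡suða]: there the adjacent consonants already agree in voicing (/χ/ and /t͡s/ are both voiceless), so this form is consistent with the same rule.
/ð/ is a voiced dental fricative. The following trigger /f/ is voiceless, so /ð/ must become voiceless as well.
A voiceless dental fricative is [θ], so the surface segment is [θ].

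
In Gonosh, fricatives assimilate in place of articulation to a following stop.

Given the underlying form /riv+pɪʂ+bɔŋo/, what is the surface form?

The rule targets /v/ (voiced labiodental fricative), which sits before the trigger /p/ (bilabial).
Changing only its place to bilabial gives [β] — the voiced bilabial fricative.
At the second juncture, /ʂ/ likewise becomes [ɸ] adjacent to /b/.

[riβpɪɸbɔŋo]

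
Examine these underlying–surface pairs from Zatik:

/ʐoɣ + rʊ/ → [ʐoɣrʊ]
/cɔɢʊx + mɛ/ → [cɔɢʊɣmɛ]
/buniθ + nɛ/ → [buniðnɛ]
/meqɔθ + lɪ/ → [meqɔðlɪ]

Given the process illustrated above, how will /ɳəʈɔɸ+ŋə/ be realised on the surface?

[ɳəʈɔβŋə]

The data show regressive voicing assimilation: /x/ → [ɣ] before /m/; /θ/ → [ð] before /n/; /θ/ → [ð] before /l/. In each pair only voicing changes, matching the following consonant, while place and manner stay constant.
No alternation appears in [ʐoɣrʊ]: there the adjacent consonants already agree in voicing (/ɣ/ and /r/ are both voiced), so this form is consistent with the same rule.
/ɸ/ is a voiceless bilabial fricative. The following trigger /ŋ/ is voiced, so /ɸ/ must become voiced as well.
The voiced bilabial fricative is [β], so /ɸ/ → [β].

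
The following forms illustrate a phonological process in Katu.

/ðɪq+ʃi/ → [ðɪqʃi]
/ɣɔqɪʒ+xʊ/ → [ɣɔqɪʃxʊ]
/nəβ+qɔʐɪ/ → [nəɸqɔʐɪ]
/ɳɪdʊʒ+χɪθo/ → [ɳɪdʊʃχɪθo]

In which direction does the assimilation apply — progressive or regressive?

Comparing underlying and surface forms, /ʒ/ → [ʃ] is the alternation; the neighbouring /x/ is constant.
/ʒ/ is voiced while /x/ is voiceless; the output [ʃ] is voiceless, matching the trigger — so the feature that spreads is voicing.
Checking the remaining alternations: /β/ → [ɸ] before /q/ (voiced → voiceless, matching voiceless); /ʒ/ → [ʃ] before /χ/ (voiced → voiceless, matching voiceless) — only voicing changes, and always toward the following segment.
No alternation appears in [ðɪqʃi]: there the adjacent consonants already agree in voicing (/q/ and /ʃ/ are both voiceless), so this form is consistent with the same rule.
The trigger is the following segment, so the direction is regressive (anticipatory).

regressive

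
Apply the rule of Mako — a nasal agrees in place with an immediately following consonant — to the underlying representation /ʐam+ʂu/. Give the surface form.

[ʐaɳʂu]

/m/ is a voiced bilabial nasal. The following trigger /ʂ/ is retroflex, so /m/ must become retroflex as well.
A voiced retroflex nasal is [ɳ], so the surface segment is [ɳ].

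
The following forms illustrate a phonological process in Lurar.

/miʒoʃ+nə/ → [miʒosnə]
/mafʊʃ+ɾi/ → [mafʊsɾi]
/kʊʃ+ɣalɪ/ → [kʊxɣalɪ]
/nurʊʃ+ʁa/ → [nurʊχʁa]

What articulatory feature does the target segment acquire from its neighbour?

Comparing underlying and surface forms, /ʃ/ → [s] is the alternation; the neighbouring /n/ is constant.
The change postalveolar → alveolar matches the place of the following /n/, identifying this as place assimilation.
Checking the remaining alternations: /ʃ/ → [s] before /ɾ/ (postalveolar → alveolar, matching alveolar); /ʃ/ → [x] before /ɣ/ (postalveolar → velar, matching velar); /ʃ/ → [χ] before /ʁ/ (postalveolar → uvular, matching uvular) — only place changes, and always toward the following segment.

place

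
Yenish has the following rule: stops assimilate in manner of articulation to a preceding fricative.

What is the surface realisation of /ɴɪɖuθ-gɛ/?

/g/ is a voiced velar stop. The preceding trigger /θ/ is a fricative, so /g/ must become a fricative as well.
A voiced velar fricative is [ɣ], so the surface segment is [ɣ].

[ɴɪɖuθɣɛ]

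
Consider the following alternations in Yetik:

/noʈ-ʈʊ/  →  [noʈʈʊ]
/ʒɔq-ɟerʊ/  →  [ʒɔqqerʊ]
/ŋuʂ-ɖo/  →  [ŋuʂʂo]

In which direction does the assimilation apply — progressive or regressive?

Underlying /ɟ/ is realised as [q] next to /q/; /q/ itself does not change.
The output [q] is identical to the trigger /q/ — every feature (place, manner, voicing) has been copied — so this is total assimilation.
The other form behaves the same way: /ɖ/ → [ʂ] after /ʂ/ — in each case the output is a copy of the preceding consonant.
In [noʈʈʊ] the two consonants at the boundary are already identical (/ʈ/ + /ʈ/), so the rule applies vacuously and nothing changes.
The trigger is the preceding segment, so the direction is progressive (perseverative).

progressive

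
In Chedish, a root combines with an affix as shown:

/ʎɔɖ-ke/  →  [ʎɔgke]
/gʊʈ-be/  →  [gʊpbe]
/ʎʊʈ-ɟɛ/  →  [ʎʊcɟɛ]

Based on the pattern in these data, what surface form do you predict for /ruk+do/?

The data show regressive place assimilation: /ɖ/ → [g] before /k/; /ʈ/ → [p] before /b/; /ʈ/ → [c] before /ɟ/. In each pair only place changes, matching the following consonant, while manner and voice stay constant.
The rule targets /k/ (voiceless velar stop), which sits before the trigger /d/ (alveolar).
A voiceless alveolar stop is [t], so the surface segment is [t].

[rutdo]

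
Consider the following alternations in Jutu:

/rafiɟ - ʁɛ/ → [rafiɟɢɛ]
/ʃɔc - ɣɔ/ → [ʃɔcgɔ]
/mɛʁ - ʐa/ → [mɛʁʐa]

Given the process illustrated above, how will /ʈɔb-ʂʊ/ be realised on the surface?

The data show progressive manner assimilation: /ʁ/ → [ɢ] after /ɟ/; /ɣ/ → [g] after /c/. In each pair only manner changes, matching the preceding consonant, while place and voice stay constant.
No alternation appears in [mɛʁʐa]: there the adjacent consonants already agree in manner (/ʐ/ and /ʁ/ are both fricatives), so this form is consistent with the same rule.
The rule targets /ʂ/ (voiceless retroflex fricative), which sits after the trigger /b/ (stop).
A voiceless retroflex stop is [ʈ], so the surface segment is [ʈ].

[ʈɔbʈʊ]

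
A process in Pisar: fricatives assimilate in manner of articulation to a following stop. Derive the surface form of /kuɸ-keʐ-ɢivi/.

/ɸ/ is a voiceless bilabial fricative. The following trigger /k/ is a stop, so /ɸ/ must become a stop as well.
The voiceless bilabial stop is [p], so /ɸ/ → [p].
The same rule applies at the second boundary: /ʐ/ → [ɖ] next to /ɢ/.

[kupkeɖɢivi]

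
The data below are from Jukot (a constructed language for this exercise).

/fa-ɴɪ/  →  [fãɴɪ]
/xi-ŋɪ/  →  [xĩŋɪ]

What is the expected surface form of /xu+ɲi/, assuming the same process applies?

The data show regressive nasality assimilation (vowel nasalisation): /a/ → [ã] before /ɴ/; /i/ → [ĩ] before /ŋ/ — a vowel is nasalised by an immediately following nasal consonant.
The vowel /u/ is adjacent to the following nasal /ɲ/, so it acquires [+nasal] and surfaces as [ũ].

[xũɲi]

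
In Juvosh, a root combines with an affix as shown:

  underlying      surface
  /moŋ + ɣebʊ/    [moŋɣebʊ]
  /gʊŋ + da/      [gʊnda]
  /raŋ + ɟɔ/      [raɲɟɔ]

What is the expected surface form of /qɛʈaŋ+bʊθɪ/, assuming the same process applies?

The data show regressive place assimilation: /ŋ/ → [n] before /d/; /ŋ/ → [ɲ] before /ɟ/. In each pair only place changes, matching the following consonant, while manner and voice stay constant.
No alternation appears in [moŋɣebʊ]: there the adjacent consonants already agree in place (/ŋ/ and /ɣ/ are both velar), so this form is consistent with the same rule.
The rule targets /ŋ/ (voiced velar nasal), which sits before the trigger /b/ (bilabial).
A voiced bilabial nasal is [m], so the surface segment is [m].

[qɛʈambʊθɪ]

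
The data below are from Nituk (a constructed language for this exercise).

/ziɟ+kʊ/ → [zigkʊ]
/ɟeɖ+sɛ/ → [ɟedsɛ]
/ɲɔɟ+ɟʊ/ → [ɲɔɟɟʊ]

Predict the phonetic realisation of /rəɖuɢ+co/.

[rəɖuɟco]

The data show regressive place assimilation: /ɟ/ → [g] before /k/; /ɖ/ → [d] before /s/. In each pair only place changes, matching the following consonant, while manner and voice stay constant.
No alternation appears in [ɲɔɟɟʊ]: there the adjacent consonants already agree in place (/ɟ/ and /ɟ/ are both palatal), so this form is consistent with the same rule.
The rule targets /ɢ/ (voiced uvular stop), which sits before the trigger /c/ (palatal).
A voiced palatal stop is [ɟ], so the surface segment is [ɟ].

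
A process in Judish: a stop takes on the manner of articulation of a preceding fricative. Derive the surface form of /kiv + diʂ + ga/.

The rule targets /d/ (voiced alveolar stop), which sits after the trigger /v/ (fricative).
A voiced alveolar fricative is [z], so the surface segment is [z].
At the second juncture, /g/ likewise becomes [ɣ] adjacent to /ʂ/.

[kivziʂɣa]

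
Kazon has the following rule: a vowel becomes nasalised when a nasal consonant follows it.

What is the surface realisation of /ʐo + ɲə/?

[ʐõɲə]

The vowel /o/ is adjacent to the following nasal /ɲ/, so it acquires [+nasal] and surfaces as [õ].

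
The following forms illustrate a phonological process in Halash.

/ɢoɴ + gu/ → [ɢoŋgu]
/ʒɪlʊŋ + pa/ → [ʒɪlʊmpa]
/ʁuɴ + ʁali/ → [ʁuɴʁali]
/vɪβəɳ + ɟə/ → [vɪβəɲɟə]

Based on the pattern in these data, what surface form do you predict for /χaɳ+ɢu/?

[χaɴɢu]

The data show regressive place assimilation: /ɴ/ → [ŋ] before /g/; /ŋ/ → [m] before /p/; /ɳ/ → [ɲ] before /ɟ/. In each pair only place changes, matching the following consonant, while manner and voice stay constant.
No alternation appears in [ʁuɴʁali]: there the adjacent consonants already agree in place (/ɴ/ and /ʁ/ are both uvular), so this form is consistent with the same rule.
The rule targets /ɳ/ (voiced retroflex nasal), which sits before the trigger /ɢ/ (uvular).
The voiced uvular nasal is [ɴ], so /ɳ/ → [ɴ].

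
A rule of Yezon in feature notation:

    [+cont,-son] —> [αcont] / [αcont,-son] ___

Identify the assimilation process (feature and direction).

progressive manner assimilation

The shared variable α links the value of [cont] on the target to that of the neighbouring obstruent. [cont] distinguishes stops from fricatives — a manner-of-articulation feature — so this is manner assimilation.
The conditioning segment sits to the left of the focus bar, meaning the trigger precedes the segment that changes — progressive assimilation.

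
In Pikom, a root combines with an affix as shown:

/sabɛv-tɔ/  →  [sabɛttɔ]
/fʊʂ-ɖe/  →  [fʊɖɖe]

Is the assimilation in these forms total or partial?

total assimilation

Underlying /v/ is realised as [t] next to /t/; /t/ itself does not change.
The output [t] is identical to the trigger /t/ — every feature (place, manner, voicing) has been copied — so this is total assimilation.
The remaining alternation confirms this: /ʂ/ → [ɖ] before /ɖ/ — in each case the output is a copy of the following consonant.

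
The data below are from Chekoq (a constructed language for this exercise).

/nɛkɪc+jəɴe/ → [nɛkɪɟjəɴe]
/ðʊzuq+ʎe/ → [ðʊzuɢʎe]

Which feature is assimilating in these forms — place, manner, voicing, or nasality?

The segment that alternates is /c/, which surfaces as [ɟ] when adjacent to /j/.
/c/ is voiceless while /j/ is voiced; the output [ɟ] is voiced, matching the trigger — so the feature that spreads is voicing.
The same holds elsewhere in the data: /q/ → [ɢ] before /ʎ/ (voiceless → voiced, matching voiced) — only voicing changes, and always toward the following segment.

voicing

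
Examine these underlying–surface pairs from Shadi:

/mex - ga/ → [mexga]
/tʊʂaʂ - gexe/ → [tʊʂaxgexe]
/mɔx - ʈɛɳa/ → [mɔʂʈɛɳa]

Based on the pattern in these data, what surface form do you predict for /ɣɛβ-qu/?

[ɣɛʁqu]

The data show regressive place assimilation: /ʂ/ → [x] before /g/; /x/ → [ʂ] before /ʈ/. In each pair only place changes, matching the following consonant, while manner and voice stay constant.
No alternation appears in [mexga]: there the adjacent consonants already agree in place (/x/ and /g/ are both velar), so this form is consistent with the same rule.
The rule targets /β/ (voiced bilabial fricative), which sits before the trigger /q/ (uvular).
The voiced uvular fricative is [ʁ], so /β/ → [ʁ].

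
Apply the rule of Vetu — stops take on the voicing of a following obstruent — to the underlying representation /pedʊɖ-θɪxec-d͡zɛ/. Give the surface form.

[pedʊʈθɪxeɟd͡zɛ]

The rule targets /ɖ/ (voiced retroflex stop), which sits before the trigger /θ/ (voiceless).
A voiceless retroflex stop is [ʈ], so the surface segment is [ʈ].
At the second juncture, /c/ likewise becomes [ɟ] adjacent to /d͡z/.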